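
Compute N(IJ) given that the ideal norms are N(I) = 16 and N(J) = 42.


N(IJ) = N(I) * N(J)
= 16 * 42
= 672

672


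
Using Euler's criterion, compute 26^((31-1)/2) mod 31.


p = 31 is prime and the exponent is (p-1)/2 = 15, so by Euler's criterion 26^15 = (26/31) = +1 or -1 mod 31.
Compute by square-and-multiply:
  15 = 8 + 4 + 2 + 1 (binary 1111)
  Repeated squaring mod 31: 26^1 = 26, 26^2 = 25, 26^4 = 5, 26^8 = 25
  26^15 = 26^8 * 26^4 * 26^2 * 26^1 = 25 * 5 * 25 * 26 mod 31
    25 * 5 = 125 = 1 mod 31
    1 * 25 = 25 = 25 mod 31
    25 * 26 = 650 = 30 mod 31
  26^15 = 30 mod 31
Result 30 = p - 1 = -1 mod 31: 26 is a quadratic non-residue mod 31. As a residue in [0, p-1] the value is 30.
26^15 mod 31 = 30

30


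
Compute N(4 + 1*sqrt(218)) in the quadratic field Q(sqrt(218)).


N(a + b*sqrt(d)) = a^2 - d*b^2
= (4)^2 - (218)*(1)^2
= 16 - 218
= -202

-202


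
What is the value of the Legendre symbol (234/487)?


p = 487 is prime, so compute (234/487) with the reciprocity algorithm (Jacobi-symbol steps: pull out 2s via (2/n), flip via reciprocity, reduce):
  pull out 2: (2/487) = +1  (since 487 mod 8 = 7)
  reciprocity: (117/487) -> +(487/117)
  reduce: (19/117)
  reciprocity: (19/117) -> +(117/19)
  reduce: (3/19)
  reciprocity: (3/19) -> -(19/3)
  reduce: (1/3)
  (1/3) = 1
Product of signs = -1
(234/487) = -1

-1


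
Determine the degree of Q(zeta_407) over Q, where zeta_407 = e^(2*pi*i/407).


The degree equals Euler's totient phi(407).
407 = 11 * 37
phi(407) = 360

360


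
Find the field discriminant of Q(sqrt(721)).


For K = Q(sqrt(d)) with d squarefree: disc(K) = d if d = 1 mod 4, and disc(K) = 4d if d = 2 or 3 mod 4.
Here d = 721, and d mod 4 = 1.
d = 1 mod 4 (O_K = Z[(1+sqrt(d))/2]), so disc(K) = d = 721

721


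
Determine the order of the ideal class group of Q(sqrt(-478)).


K = Q(sqrt(-478)). d mod 4 = 2, so D = disc(K) = 4d = -1912
h(K) equals the number of primitive reduced positive-definite forms (a, b, c) = a*x^2 + b*x*y + c*y^2 with b^2 - 4ac = D,
where reduced means |b| <= a <= c, with b >= 0 whenever |b| = a or a = c, and primitive means gcd(a, b, c) = 1.
Reduced forces 3a^2 <= |D| = 1912, so 1 <= a <= 25; b must have the parity of D, and c = (b^2 - D)/(4a) must be an integer >= a.
Enumerate a = 1..25, b in [-a, a]:
  a=1: (1, 0, 478)  [1]
  a=2: (2, 0, 239)  [1]
  a=3..12: none
  a=13: (13, -8, 38), (13, 8, 38)  [2]
  a=14..16: none
  a=17: (17, -14, 31), (17, 14, 31)  [2]
  a=18: none
  a=19: (19, -8, 26), (19, 8, 26)  [2]
  a=20..25: none
Total reduced forms: 1 + 1 + 2 + 2 + 2 = 8
h = 8

8


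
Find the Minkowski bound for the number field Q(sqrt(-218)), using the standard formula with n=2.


d = -218, d mod 4 = 2, so disc(K) = 4d = -872; |disc(K)| = 872
Imaginary quadratic field, so n = 2, s = r2 = 1, r1 = 0
M = (n!/n^n) * (4/pi)^s * sqrt(|disc(K)|) = (2!/2^2) * (4/pi)^1 * sqrt(872)
= 0.5 * 1.273240 * 29.529646
= 18.7992

18.7992


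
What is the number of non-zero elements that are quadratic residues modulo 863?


For prime p, the number of non-zero quadratic residues is (p-1)/2.
= (863-1)/2
= 431

431


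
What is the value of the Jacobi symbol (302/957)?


Compute (302/957) via quadratic reciprocity:
  pull out 2: (2/957) = -1  (since 957 mod 8 = 5)
  reciprocity: (151/957) -> +(957/151)
  reduce: (51/151)
  reciprocity: (51/151) -> -(151/51)
  reduce: (49/51)
  reciprocity: (49/51) -> +(51/49)
  reduce: (2/49)
  pull out 2: (2/49) = +1  (since 49 mod 8 = 1)
  (1/49) = 1
Product of signs = 1

1


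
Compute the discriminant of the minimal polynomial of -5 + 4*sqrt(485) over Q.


The element -5 + 4*sqrt(485) has minimal polynomial:
x^2 + 10*x - 7735
Discriminant = (10)^2 - 4*(-7735)
= 100 + 30940
= 31040

31040


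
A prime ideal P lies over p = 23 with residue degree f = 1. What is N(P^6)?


N(P^a) = p^(a*f)
= 23^(6*1)
= 23^6
= 148035889

148035889


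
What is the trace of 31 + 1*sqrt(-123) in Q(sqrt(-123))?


Tr(a + b*sqrt(d)) = (a + b*sqrt(d)) + (a - b*sqrt(d)) = 2a
= 2 * (31)
= 62

62


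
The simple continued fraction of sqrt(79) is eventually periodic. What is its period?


Run the CF algorithm for sqrt(79).
a_0 = floor(sqrt(79)) = 8; set m_0=0, q_0=1.
Recurrence: m' = q*a - m,  q' = (d - m'^2)/q,  a' = floor((a_0 + m')/q').
  step 1: m=8, q=15, a=1
  step 2: m=7, q=2, a=7
  step 3: m=7, q=15, a=1
  step 4: m=8, q=1, a=16
a_4 = 2*a_0 = 16, so the period closes here.
sqrt(79) = [8; 1, 7, 1, 16]
Period length = 4

4


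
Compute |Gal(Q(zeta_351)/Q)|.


|Gal(Q(zeta_351)/Q)| = phi(351)
= 216

216


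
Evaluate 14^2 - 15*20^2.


x^2 - d*y^2
= 14^2 - 15*20^2
= 196 - 6000
= -5804

-5804


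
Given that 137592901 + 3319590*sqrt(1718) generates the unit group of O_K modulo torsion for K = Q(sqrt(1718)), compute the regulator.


epsilon = 137592901 + 3319590*sqrt(1718)
= 2.7519e+08
R = ln(2.7519e+08)
= 19.4330

19.4330


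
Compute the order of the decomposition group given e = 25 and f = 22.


|D_P| = e * f
= 25 * 22
= 550

550


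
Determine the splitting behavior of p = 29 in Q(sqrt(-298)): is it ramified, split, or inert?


K = Q(sqrt(-298)). Since d mod 4 = 2, disc(K) = -1192.
Check p | disc: -1192 mod 29 = 26.
p does not divide disc. Compute Legendre symbol (d/p):
21^((29-1)/2) mod 29 = -1
(d/p) = -1, so p is inert: (p) stays prime with e=1, f=2, g=1.
Therefore p is inert.

inert


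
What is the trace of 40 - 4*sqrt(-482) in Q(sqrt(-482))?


Tr(a + b*sqrt(d)) = (a + b*sqrt(d)) + (a - b*sqrt(d)) = 2a
= 2 * (40)
= 80

80


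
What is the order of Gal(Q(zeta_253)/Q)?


|Gal(Q(zeta_253)/Q)| = phi(253)
= 220

220


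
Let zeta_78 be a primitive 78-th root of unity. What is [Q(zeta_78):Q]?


The degree equals Euler's totient phi(78).
78 = 2 * 3 * 13
phi(78) = 24

24


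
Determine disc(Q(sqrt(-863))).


For K = Q(sqrt(d)) with d squarefree: disc(K) = d if d = 1 mod 4, and disc(K) = 4d if d = 2 or 3 mod 4.
Here d = -863, and d mod 4 = 1.
d = 1 mod 4 (O_K = Z[(1+sqrt(d))/2]), so disc(K) = d = -863

-863


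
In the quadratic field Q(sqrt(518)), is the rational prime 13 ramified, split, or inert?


K = Q(sqrt(518)). Since d mod 4 = 2, disc(K) = 2072.
Check p | disc: 2072 mod 13 = 5.
p does not divide disc. Compute Legendre symbol (d/p):
11^((13-1)/2) mod 13 = -1
(d/p) = -1, so p is inert: (p) stays prime with e=1, f=2, g=1.
Therefore p is inert.

inert


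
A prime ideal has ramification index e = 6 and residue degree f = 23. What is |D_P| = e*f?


|D_P| = e * f
= 6 * 23
= 138

138


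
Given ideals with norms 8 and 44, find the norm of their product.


N(IJ) = N(I) * N(J)
= 8 * 44
= 352

352


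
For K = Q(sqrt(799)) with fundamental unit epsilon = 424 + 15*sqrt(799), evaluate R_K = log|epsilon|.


epsilon = 424 + 15*sqrt(799)
= 847.9988
R = ln(847.9988)
= 6.7429

6.7429


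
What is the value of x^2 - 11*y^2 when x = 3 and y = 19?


x^2 - d*y^2
= 3^2 - 11*19^2
= 9 - 3971
= -3962

-3962


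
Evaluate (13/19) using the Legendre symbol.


p = 19 is prime, so compute (13/19) with the reciprocity algorithm (Jacobi-symbol steps: pull out 2s via (2/n), flip via reciprocity, reduce):
  reciprocity: (13/19) -> +(19/13)
  reduce: (6/13)
  pull out 2: (2/13) = -1  (since 13 mod 8 = 5)
  reciprocity: (3/13) -> +(13/3)
  reduce: (1/3)
  (1/3) = 1
Product of signs = -1
(13/19) = -1

-1


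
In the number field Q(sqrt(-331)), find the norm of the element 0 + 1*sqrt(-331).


N(a + b*sqrt(d)) = a^2 - d*b^2
= (0)^2 - (-331)*(1)^2
= 0 + 331
= 331

331


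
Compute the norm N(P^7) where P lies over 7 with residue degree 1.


N(P^a) = p^(a*f)
= 7^(7*1)
= 7^7
= 823543

823543


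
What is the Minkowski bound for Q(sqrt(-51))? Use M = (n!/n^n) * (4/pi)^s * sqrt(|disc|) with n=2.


d = -51, d mod 4 = 1, so disc(K) = d = -51; |disc(K)| = 51
Imaginary quadratic field, so n = 2, s = r2 = 1, r1 = 0
M = (n!/n^n) * (4/pi)^s * sqrt(|disc(K)|) = (2!/2^2) * (4/pi)^1 * sqrt(51)
= 0.5 * 1.273240 * 7.141428
= 4.5464

4.5464


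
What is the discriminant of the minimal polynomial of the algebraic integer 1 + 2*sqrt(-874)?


The element 1 + 2*sqrt(-874) has minimal polynomial:
x^2 - 2*x + 3497
Discriminant = (-2)^2 - 4*(3497)
= 4 - 13988
= -13984

-13984


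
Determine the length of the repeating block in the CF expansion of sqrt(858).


Run the CF algorithm for sqrt(858).
a_0 = floor(sqrt(858)) = 29; set m_0=0, q_0=1.
Recurrence: m' = q*a - m,  q' = (d - m'^2)/q,  a' = floor((a_0 + m')/q').
  step 1: m=29, q=17, a=3
  step 2: m=22, q=22, a=2
  step 3: m=22, q=17, a=3
  step 4: m=29, q=1, a=58
a_4 = 2*a_0 = 58, so the period closes here.
sqrt(858) = [29; 3, 2, 3, 58]
Period length = 4

4


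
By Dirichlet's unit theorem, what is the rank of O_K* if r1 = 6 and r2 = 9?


By Dirichlet's unit theorem:
rank = r1 + r2 - 1
= 6 + 9 - 1
= 14

14


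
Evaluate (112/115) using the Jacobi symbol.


Compute (112/115) via quadratic reciprocity:
  pull out 2: (2/115) = -1  (since 115 mod 8 = 3)
  pull out 2: (2/115) = -1  (since 115 mod 8 = 3)
  pull out 2: (2/115) = -1  (since 115 mod 8 = 3)
  pull out 2: (2/115) = -1  (since 115 mod 8 = 3)
  reciprocity: (7/115) -> -(115/7)
  reduce: (3/7)
  reciprocity: (3/7) -> -(7/3)
  reduce: (1/3)
  (1/3) = 1
Product of signs = 1

1


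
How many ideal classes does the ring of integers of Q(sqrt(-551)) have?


K = Q(sqrt(-551)). d mod 4 = 1, so D = disc(K) = d = -551
h(K) equals the number of primitive reduced positive-definite forms (a, b, c) = a*x^2 + b*x*y + c*y^2 with b^2 - 4ac = D,
where reduced means |b| <= a <= c, with b >= 0 whenever |b| = a or a = c, and primitive means gcd(a, b, c) = 1.
Reduced forces 3a^2 <= |D| = 551, so 1 <= a <= 13; b must have the parity of D, and c = (b^2 - D)/(4a) must be an integer >= a.
Enumerate a = 1..13, b in [-a, a]:
  a=1: (1, 1, 138)  [1]
  a=2: (2, -1, 69), (2, 1, 69)  [2]
  a=3: (3, -1, 46), (3, 1, 46)  [2]
  a=4: (4, -3, 35), (4, 3, 35)  [2]
  a=5: (5, -3, 28), (5, 3, 28)  [2]
  a=6: (6, -5, 24), (6, -1, 23), (6, 1, 23), (6, 5, 24)  [4]
  a=7: (7, -3, 20), (7, 3, 20)  [2]
  a=8: (8, -5, 18), (8, 5, 18)  [2]
  a=9: (9, -5, 16), (9, 5, 16)  [2]
  a=10: (10, -7, 15), (10, -3, 14), (10, 3, 14), (10, 7, 15)  [4]
  a=11: none
  a=12: (12, -11, 14), (12, 5, 12), (12, 11, 14)  [3]
  a=13: none
Total reduced forms: 1 + 2 + 2 + 2 + 2 + 4 + 2 + 2 + 2 + 4 + 3 = 26
h = 26

26


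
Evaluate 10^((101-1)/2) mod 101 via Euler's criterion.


p = 101 is prime and the exponent is (p-1)/2 = 50, so by Euler's criterion 10^50 = (10/101) = +1 or -1 mod 101.
Compute by square-and-multiply:
  50 = 32 + 16 + 2 (binary 110010)
  Repeated squaring mod 101: 10^1 = 10, 10^2 = 100, 10^4 = 1, 10^8 = 1, 10^16 = 1, 10^32 = 1
  10^50 = 10^32 * 10^16 * 10^2 = 1 * 1 * 100 mod 101
    1 * 1 = 1 = 1 mod 101
    1 * 100 = 100 = 100 mod 101
  10^50 = 100 mod 101
Result 100 = p - 1 = -1 mod 101: 10 is a quadratic non-residue mod 101. As a residue in [0, p-1] the value is 100.
10^50 mod 101 = 100

100


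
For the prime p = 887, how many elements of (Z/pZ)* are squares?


For prime p, the number of non-zero quadratic residues is (p-1)/2.
= (887-1)/2
= 443

443


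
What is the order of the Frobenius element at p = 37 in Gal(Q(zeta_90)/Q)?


The Frobenius at p in Gal(Q(zeta_n)/Q) = (Z/nZ)* is the class of p, so its order is ord_90(37), the smallest k >= 1 with 37^k = 1 mod 90.
n = 90 = 2 * 3^2 * 5, phi(90) = 24; the order divides phi(n).
Divisors of 24: 1, 2, 3, 4, 6, 8, 12, 24
Repeated squaring mod 90: 37^1 = 37, 37^2 = 19, 37^4 = 1, 37^8 = 1, 37^16 = 1
Test divisors in increasing order:
  k=1: 37^1 = 37 mod 90
  k=2: 37^2 = 19 mod 90
  k=3: 37^3 = 19 * 37 = 73 mod 90
  k=4: 37^4 = 1 mod 90  <- first divisor giving 1
Order = 4

4


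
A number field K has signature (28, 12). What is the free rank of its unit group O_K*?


By Dirichlet's unit theorem:
rank = r1 + r2 - 1
= 28 + 12 - 1
= 39

39


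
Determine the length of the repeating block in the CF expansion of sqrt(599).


Run the CF algorithm for sqrt(599).
a_0 = floor(sqrt(599)) = 24; set m_0=0, q_0=1.
Recurrence: m' = q*a - m,  q' = (d - m'^2)/q,  a' = floor((a_0 + m')/q').
  step 1: m=24, q=23, a=2
  step 2: m=22, q=5, a=9
  step 3: m=23, q=14, a=3
  step 4: m=19, q=17, a=2
  step 5: m=15, q=22, a=1
  step 6: m=7, q=25, a=1
  step 7: m=18, q=11, a=3
  step 8: m=15, q=34, a=1
  step 9: m=19, q=7, a=6
  step 10: m=23, q=10, a=4
  step 11: m=17, q=31, a=1
  step 12: m=14, q=13, a=2
  step 13: m=12, q=35, a=1
  step 14: m=23, q=2, a=23
  step 15: m=23, q=35, a=1
  step 16: m=12, q=13, a=2
  step 17: m=14, q=31, a=1
  step 18: m=17, q=10, a=4
  step 19: m=23, q=7, a=6
  step 20: m=19, q=34, a=1
  step 21: m=15, q=11, a=3
  step 22: m=18, q=25, a=1
  step 23: m=7, q=22, a=1
  step 24: m=15, q=17, a=2
  step 25: m=19, q=14, a=3
  step 26: m=23, q=5, a=9
  step 27: m=22, q=23, a=2
  step 28: m=24, q=1, a=48
a_28 = 2*a_0 = 48, so the period closes here.
sqrt(599) = [24; 2, 9, 3, 2, 1, 1, 3, 1, 6, 4, 1, 2, 1, 23, 1, 2, 1, 4, 6, 1, 3, 1, 1, 2, 3, 9, 2, 48]
Period length = 28

28


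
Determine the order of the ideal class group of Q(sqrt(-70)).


K = Q(sqrt(-70)). d mod 4 = 2, so D = disc(K) = 4d = -280
h(K) equals the number of primitive reduced positive-definite forms (a, b, c) = a*x^2 + b*x*y + c*y^2 with b^2 - 4ac = D,
where reduced means |b| <= a <= c, with b >= 0 whenever |b| = a or a = c, and primitive means gcd(a, b, c) = 1.
Reduced forces 3a^2 <= |D| = 280, so 1 <= a <= 9; b must have the parity of D, and c = (b^2 - D)/(4a) must be an integer >= a.
Enumerate a = 1..9, b in [-a, a]:
  a=1: (1, 0, 70)  [1]
  a=2: (2, 0, 35)  [1]
  a=3..4: none
  a=5: (5, 0, 14)  [1]
  a=6: none
  a=7: (7, 0, 10)  [1]
  a=8..9: none
Total reduced forms: 1 + 1 + 1 + 1 = 4
h = 4

4


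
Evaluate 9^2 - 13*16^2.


x^2 - d*y^2
= 9^2 - 13*16^2
= 81 - 3328
= -3247

-3247


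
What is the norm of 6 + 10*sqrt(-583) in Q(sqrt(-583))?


N(a + b*sqrt(d)) = a^2 - d*b^2
= (6)^2 - (-583)*(10)^2
= 36 + 58300
= 58336

58336


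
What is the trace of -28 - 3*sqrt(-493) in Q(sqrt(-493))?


Tr(a + b*sqrt(d)) = (a + b*sqrt(d)) + (a - b*sqrt(d)) = 2a
= 2 * (-28)
= -56

-56


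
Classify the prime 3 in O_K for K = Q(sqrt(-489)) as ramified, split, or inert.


K = Q(sqrt(-489)). Since d mod 4 = 3, disc(K) = -1956.
Check p | disc: -1956 mod 3 = 0.
p divides disc, so p ramifies: (p) = P^2 with e=2, f=1, g=1.
Therefore p is ramified.

ramified


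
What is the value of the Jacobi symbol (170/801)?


Compute (170/801) via quadratic reciprocity:
  pull out 2: (2/801) = +1  (since 801 mod 8 = 1)
  reciprocity: (85/801) -> +(801/85)
  reduce: (36/85)
  pull out 2: (2/85) = -1  (since 85 mod 8 = 5)
  pull out 2: (2/85) = -1  (since 85 mod 8 = 5)
  reciprocity: (9/85) -> +(85/9)
  reduce: (4/9)
  pull out 2: (2/9) = +1  (since 9 mod 8 = 1)
  pull out 2: (2/9) = +1  (since 9 mod 8 = 1)
  (1/9) = 1
Product of signs = 1

1


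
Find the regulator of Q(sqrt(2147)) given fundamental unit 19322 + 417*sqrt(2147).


epsilon = 19322 + 417*sqrt(2147)
= 38644.0000
R = ln(38644.0000)
= 10.5621

10.5621


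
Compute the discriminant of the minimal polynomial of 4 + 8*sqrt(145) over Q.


The element 4 + 8*sqrt(145) has minimal polynomial:
x^2 - 8*x - 9264
Discriminant = (-8)^2 - 4*(-9264)
= 64 + 37056
= 37120

37120


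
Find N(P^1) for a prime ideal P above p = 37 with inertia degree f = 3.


N(P^a) = p^(a*f)
= 37^(1*3)
= 37^3
= 50653

50653


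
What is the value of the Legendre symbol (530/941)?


p = 941 is prime, so compute (530/941) with the reciprocity algorithm (Jacobi-symbol steps: pull out 2s via (2/n), flip via reciprocity, reduce):
  pull out 2: (2/941) = -1  (since 941 mod 8 = 5)
  reciprocity: (265/941) -> +(941/265)
  reduce: (146/265)
  pull out 2: (2/265) = +1  (since 265 mod 8 = 1)
  reciprocity: (73/265) -> +(265/73)
  reduce: (46/73)
  pull out 2: (2/73) = +1  (since 73 mod 8 = 1)
  reciprocity: (23/73) -> +(73/23)
  reduce: (4/23)
  pull out 2: (2/23) = +1  (since 23 mod 8 = 7)
  pull out 2: (2/23) = +1  (since 23 mod 8 = 7)
  (1/23) = 1
Product of signs = -1
(530/941) = -1

-1


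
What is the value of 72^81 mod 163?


p = 163 is prime and the exponent is (p-1)/2 = 81, so by Euler's criterion 72^81 = (72/163) = +1 or -1 mod 163.
Compute by square-and-multiply:
  81 = 64 + 16 + 1 (binary 1010001)
  Repeated squaring mod 163: 72^1 = 72, 72^2 = 131, 72^4 = 46, 72^8 = 160, 72^16 = 9, 72^32 = 81, 72^64 = 41
  72^81 = 72^64 * 72^16 * 72^1 = 41 * 9 * 72 mod 163
    41 * 9 = 369 = 43 mod 163
    43 * 72 = 3096 = 162 mod 163
  72^81 = 162 mod 163
Result 162 = p - 1 = -1 mod 163: 72 is a quadratic non-residue mod 163. As a residue in [0, p-1] the value is 162.
72^81 mod 163 = 162

162


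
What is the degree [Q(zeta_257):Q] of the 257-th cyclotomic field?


The degree equals Euler's totient phi(257).
257 = 257
phi(257) = 256

256


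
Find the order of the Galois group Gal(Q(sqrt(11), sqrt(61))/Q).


The 2 square roots of distinct primes are multiplicatively independent over Q,
so [K:Q] = 2^2 and Gal(K/Q) is isomorphic to (Z/2Z)^2.
|Gal| = 2^2 = 4

4


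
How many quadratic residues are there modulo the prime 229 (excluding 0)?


For prime p, the number of non-zero quadratic residues is (p-1)/2.
= (229-1)/2
= 114

114


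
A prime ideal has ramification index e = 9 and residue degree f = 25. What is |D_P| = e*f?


|D_P| = e * f
= 9 * 25
= 225

225


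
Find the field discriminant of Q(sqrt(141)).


For K = Q(sqrt(d)) with d squarefree: disc(K) = d if d = 1 mod 4, and disc(K) = 4d if d = 2 or 3 mod 4.
Here d = 141, and d mod 4 = 1.
d = 1 mod 4 (O_K = Z[(1+sqrt(d))/2]), so disc(K) = d = 141

141


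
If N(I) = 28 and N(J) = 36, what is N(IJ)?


N(IJ) = N(I) * N(J)
= 28 * 36
= 1008

1008


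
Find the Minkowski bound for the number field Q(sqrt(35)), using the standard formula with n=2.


d = 35, d mod 4 = 3, so disc(K) = 4d = 140; |disc(K)| = 140
Real quadratic field, so n = 2, s = r2 = 0, r1 = 2
M = (n!/n^n) * (4/pi)^s * sqrt(|disc(K)|) = (2!/2^2) * (4/pi)^0 * sqrt(140)
= 0.5 * 1.000000 * 11.832160
= 5.9161

5.9161


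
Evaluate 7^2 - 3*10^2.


x^2 - d*y^2
= 7^2 - 3*10^2
= 49 - 300
= -251

-251


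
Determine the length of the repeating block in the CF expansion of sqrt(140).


Run the CF algorithm for sqrt(140).
a_0 = floor(sqrt(140)) = 11; set m_0=0, q_0=1.
Recurrence: m' = q*a - m,  q' = (d - m'^2)/q,  a' = floor((a_0 + m')/q').
  step 1: m=11, q=19, a=1
  step 2: m=8, q=4, a=4
  step 3: m=8, q=19, a=1
  step 4: m=11, q=1, a=22
a_4 = 2*a_0 = 22, so the period closes here.
sqrt(140) = [11; 1, 4, 1, 22]
Period length = 4

4


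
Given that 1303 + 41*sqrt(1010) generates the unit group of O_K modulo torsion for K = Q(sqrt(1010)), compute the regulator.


epsilon = 1303 + 41*sqrt(1010)
= 2606.0004
R = ln(2606.0004)
= 7.8656

7.8656


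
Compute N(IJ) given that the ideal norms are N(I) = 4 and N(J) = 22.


N(IJ) = N(I) * N(J)
= 4 * 22
= 88

88


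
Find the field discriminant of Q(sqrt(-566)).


For K = Q(sqrt(d)) with d squarefree: disc(K) = d if d = 1 mod 4, and disc(K) = 4d if d = 2 or 3 mod 4.
Here d = -566, and d mod 4 = 2.
d = 2 mod 4, not 1 (O_K = Z[sqrt(d)]), so disc(K) = 4d = 4 * (-566) = -2264

-2264


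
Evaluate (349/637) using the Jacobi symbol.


Compute (349/637) via quadratic reciprocity:
  reciprocity: (349/637) -> +(637/349)
  reduce: (288/349)
  pull out 2: (2/349) = -1  (since 349 mod 8 = 5)
  pull out 2: (2/349) = -1  (since 349 mod 8 = 5)
  pull out 2: (2/349) = -1  (since 349 mod 8 = 5)
  pull out 2: (2/349) = -1  (since 349 mod 8 = 5)
  pull out 2: (2/349) = -1  (since 349 mod 8 = 5)
  reciprocity: (9/349) -> +(349/9)
  reduce: (7/9)
  reciprocity: (7/9) -> +(9/7)
  reduce: (2/7)
  pull out 2: (2/7) = +1  (since 7 mod 8 = 7)
  (1/7) = 1
Product of signs = -1

-1


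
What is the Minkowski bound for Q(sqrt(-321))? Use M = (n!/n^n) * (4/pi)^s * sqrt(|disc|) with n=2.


d = -321, d mod 4 = 3, so disc(K) = 4d = -1284; |disc(K)| = 1284
Imaginary quadratic field, so n = 2, s = r2 = 1, r1 = 0
M = (n!/n^n) * (4/pi)^s * sqrt(|disc(K)|) = (2!/2^2) * (4/pi)^1 * sqrt(1284)
= 0.5 * 1.273240 * 35.832946
= 22.8120

22.8120


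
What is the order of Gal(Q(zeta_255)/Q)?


|Gal(Q(zeta_255)/Q)| = phi(255)
= 128

128


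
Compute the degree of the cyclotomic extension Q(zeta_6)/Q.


The degree equals Euler's totient phi(6).
6 = 2 * 3
phi(6) = 2

2


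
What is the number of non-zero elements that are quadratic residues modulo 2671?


For prime p, the number of non-zero quadratic residues is (p-1)/2.
= (2671-1)/2
= 1335

1335


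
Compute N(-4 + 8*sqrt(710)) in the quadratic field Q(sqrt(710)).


N(a + b*sqrt(d)) = a^2 - d*b^2
= (-4)^2 - (710)*(8)^2
= 16 - 45440
= -45424

-45424


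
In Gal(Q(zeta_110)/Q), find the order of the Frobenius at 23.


The Frobenius at p in Gal(Q(zeta_n)/Q) = (Z/nZ)* is the class of p, so its order is ord_110(23), the smallest k >= 1 with 23^k = 1 mod 110.
n = 110 = 2 * 5 * 11, phi(110) = 40; the order divides phi(n).
Divisors of 40: 1, 2, 4, 5, 8, 10, 20, 40
Repeated squaring mod 110: 23^1 = 23, 23^2 = 89, 23^4 = 1, 23^8 = 1, 23^16 = 1, 23^32 = 1
Test divisors in increasing order:
  k=1: 23^1 = 23 mod 110
  k=2: 23^2 = 89 mod 110
  k=4: 23^4 = 1 mod 110  <- first divisor giving 1
Order = 4

4


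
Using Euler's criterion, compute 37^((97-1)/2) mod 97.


p = 97 is prime and the exponent is (p-1)/2 = 48, so by Euler's criterion 37^48 = (37/97) = +1 or -1 mod 97.
Compute by square-and-multiply:
  48 = 32 + 16 (binary 110000)
  Repeated squaring mod 97: 37^1 = 37, 37^2 = 11, 37^4 = 24, 37^8 = 91, 37^16 = 36, 37^32 = 35
  37^48 = 37^32 * 37^16 = 35 * 36 mod 97
    35 * 36 = 1260 = 96 mod 97
  37^48 = 96 mod 97
Result 96 = p - 1 = -1 mod 97: 37 is a quadratic non-residue mod 97. As a residue in [0, p-1] the value is 96.
37^48 mod 97 = 96

96


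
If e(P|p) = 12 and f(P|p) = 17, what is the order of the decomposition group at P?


|D_P| = e * f
= 12 * 17
= 204

204


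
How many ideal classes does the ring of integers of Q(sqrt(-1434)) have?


K = Q(sqrt(-1434)). d mod 4 = 2, so D = disc(K) = 4d = -5736
h(K) equals the number of primitive reduced positive-definite forms (a, b, c) = a*x^2 + b*x*y + c*y^2 with b^2 - 4ac = D,
where reduced means |b| <= a <= c, with b >= 0 whenever |b| = a or a = c, and primitive means gcd(a, b, c) = 1.
Reduced forces 3a^2 <= |D| = 5736, so 1 <= a <= 43; b must have the parity of D, and c = (b^2 - D)/(4a) must be an integer >= a.
Enumerate a = 1..43, b in [-a, a]:
  a=1: (1, 0, 1434)  [1]
  a=2: (2, 0, 717)  [1]
  a=3: (3, 0, 478)  [1]
  a=4: none
  a=5: (5, -2, 287), (5, 2, 287)  [2]
  a=6: (6, 0, 239)  [1]
  a=7: (7, -2, 205), (7, 2, 205)  [2]
  a=8..9: none
  a=10: (10, -8, 145), (10, 8, 145)  [2]
  a=11..12: none
  a=13: (13, -6, 111), (13, 6, 111)  [2]
  a=14: (14, -12, 105), (14, 12, 105)  [2]
  a=15: (15, -12, 98), (15, 12, 98)  [2]
  a=16..20: none
  a=21: (21, -12, 70), (21, 12, 70)  [2]
  a=22..24: none
  a=25: (25, -8, 58), (25, 8, 58)  [2]
  a=26: (26, -20, 59), (26, 20, 59)  [2]
  a=27..28: none
  a=29: (29, -8, 50), (29, 8, 50)  [2]
  a=30: (30, -12, 49), (30, 12, 49)  [2]
  a=31..34: none
  a=35: (35, -12, 42), (35, -2, 41), (35, 2, 41), (35, 12, 42)  [4]
  a=36: none
  a=37: (37, -6, 39), (37, 6, 39)  [2]
  a=38..43: none
Total reduced forms: 1 + 1 + 1 + 2 + 1 + 2 + 2 + 2 + 2 + 2 + 2 + 2 + 2 + 2 + 2 + 4 + 2 = 32
h = 32

32


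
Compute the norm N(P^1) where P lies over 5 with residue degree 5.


N(P^a) = p^(a*f)
= 5^(1*5)
= 5^5
= 3125

3125


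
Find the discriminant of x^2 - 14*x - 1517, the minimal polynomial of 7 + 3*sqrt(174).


The element 7 + 3*sqrt(174) has minimal polynomial:
x^2 - 14*x - 1517
Discriminant = (-14)^2 - 4*(-1517)
= 196 + 6068
= 6264

6264


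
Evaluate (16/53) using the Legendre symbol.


p = 53 is prime, so compute (16/53) with the reciprocity algorithm (Jacobi-symbol steps: pull out 2s via (2/n), flip via reciprocity, reduce):
  pull out 2: (2/53) = -1  (since 53 mod 8 = 5)
  pull out 2: (2/53) = -1  (since 53 mod 8 = 5)
  pull out 2: (2/53) = -1  (since 53 mod 8 = 5)
  pull out 2: (2/53) = -1  (since 53 mod 8 = 5)
  (1/53) = 1
Product of signs = 1
(16/53) = 1

1


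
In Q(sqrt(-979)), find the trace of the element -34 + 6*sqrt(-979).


Tr(a + b*sqrt(d)) = (a + b*sqrt(d)) + (a - b*sqrt(d)) = 2a
= 2 * (-34)
= -68

-68


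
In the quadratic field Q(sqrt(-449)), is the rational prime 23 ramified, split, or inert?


K = Q(sqrt(-449)). Since d mod 4 = 3, disc(K) = -1796.
Check p | disc: -1796 mod 23 = 21.
p does not divide disc. Compute Legendre symbol (d/p):
11^((23-1)/2) mod 23 = -1
(d/p) = -1, so p is inert: (p) stays prime with e=1, f=2, g=1.
Therefore p is inert.

inert


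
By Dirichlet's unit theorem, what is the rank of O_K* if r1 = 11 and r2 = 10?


By Dirichlet's unit theorem:
rank = r1 + r2 - 1
= 11 + 10 - 1
= 20

20


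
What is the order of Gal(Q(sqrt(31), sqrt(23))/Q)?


The 2 square roots of distinct primes are multiplicatively independent over Q,
so [K:Q] = 2^2 and Gal(K/Q) is isomorphic to (Z/2Z)^2.
|Gal| = 2^2 = 4

4


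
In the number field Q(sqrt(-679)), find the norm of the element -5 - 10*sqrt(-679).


N(a + b*sqrt(d)) = a^2 - d*b^2
= (-5)^2 - (-679)*(-10)^2
= 25 + 67900
= 67925

67925


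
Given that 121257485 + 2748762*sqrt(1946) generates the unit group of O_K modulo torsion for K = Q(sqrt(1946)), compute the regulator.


epsilon = 121257485 + 2748762*sqrt(1946)
= 2.4251e+08
R = ln(2.4251e+08)
= 19.3066

19.3066


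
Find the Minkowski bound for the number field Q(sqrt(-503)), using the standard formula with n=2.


d = -503, d mod 4 = 1, so disc(K) = d = -503; |disc(K)| = 503
Imaginary quadratic field, so n = 2, s = r2 = 1, r1 = 0
M = (n!/n^n) * (4/pi)^s * sqrt(|disc(K)|) = (2!/2^2) * (4/pi)^1 * sqrt(503)
= 0.5 * 1.273240 * 22.427661
= 14.2779

14.2779


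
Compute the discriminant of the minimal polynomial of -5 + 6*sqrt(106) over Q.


The element -5 + 6*sqrt(106) has minimal polynomial:
x^2 + 10*x - 3791
Discriminant = (10)^2 - 4*(-3791)
= 100 + 15164
= 15264

15264


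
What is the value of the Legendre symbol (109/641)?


p = 641 is prime, so compute (109/641) with the reciprocity algorithm (Jacobi-symbol steps: pull out 2s via (2/n), flip via reciprocity, reduce):
  reciprocity: (109/641) -> +(641/109)
  reduce: (96/109)
  pull out 2: (2/109) = -1  (since 109 mod 8 = 5)
  pull out 2: (2/109) = -1  (since 109 mod 8 = 5)
  pull out 2: (2/109) = -1  (since 109 mod 8 = 5)
  pull out 2: (2/109) = -1  (since 109 mod 8 = 5)
  pull out 2: (2/109) = -1  (since 109 mod 8 = 5)
  reciprocity: (3/109) -> +(109/3)
  reduce: (1/3)
  (1/3) = 1
Product of signs = -1
(109/641) = -1

-1


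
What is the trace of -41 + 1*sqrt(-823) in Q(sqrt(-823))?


Tr(a + b*sqrt(d)) = (a + b*sqrt(d)) + (a - b*sqrt(d)) = 2a
= 2 * (-41)
= -82

-82


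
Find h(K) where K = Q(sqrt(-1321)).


K = Q(sqrt(-1321)). d mod 4 = 3, so D = disc(K) = 4d = -5284
h(K) equals the number of primitive reduced positive-definite forms (a, b, c) = a*x^2 + b*x*y + c*y^2 with b^2 - 4ac = D,
where reduced means |b| <= a <= c, with b >= 0 whenever |b| = a or a = c, and primitive means gcd(a, b, c) = 1.
Reduced forces 3a^2 <= |D| = 5284, so 1 <= a <= 41; b must have the parity of D, and c = (b^2 - D)/(4a) must be an integer >= a.
Enumerate a = 1..41, b in [-a, a]:
  a=1: (1, 0, 1321)  [1]
  a=2: (2, 2, 661)  [1]
  a=3..4: none
  a=5: (5, -4, 265), (5, 4, 265)  [2]
  a=6: none
  a=7: (7, -6, 190), (7, 6, 190)  [2]
  a=8..9: none
  a=10: (10, -6, 133), (10, 6, 133)  [2]
  a=11..13: none
  a=14: (14, -6, 95), (14, 6, 95)  [2]
  a=15..18: none
  a=19: (19, -6, 70), (19, 6, 70)  [2]
  a=20..22: none
  a=23: (23, -12, 59), (23, 12, 59)  [2]
  a=24: none
  a=25: (25, -4, 53), (25, 4, 53)  [2]
  a=26..28: none
  a=29: (29, -20, 49), (29, 20, 49)  [2]
  a=30..34: none
  a=35: (35, -34, 46), (35, -6, 38), (35, 6, 38), (35, 34, 46)  [4]
  a=36: none
  a=37: (37, -28, 41), (37, 28, 41)  [2]
  a=38..41: none
Total reduced forms: 1 + 1 + 2 + 2 + 2 + 2 + 2 + 2 + 2 + 2 + 4 + 2 = 24
h = 24

24


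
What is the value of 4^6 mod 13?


p = 13 is prime and the exponent is (p-1)/2 = 6, so by Euler's criterion 4^6 = (4/13) = +1 or -1 mod 13.
Compute by square-and-multiply:
  6 = 4 + 2 (binary 110)
  Repeated squaring mod 13: 4^1 = 4, 4^2 = 3, 4^4 = 9
  4^6 = 4^4 * 4^2 = 9 * 3 mod 13
    9 * 3 = 27 = 1 mod 13
  4^6 = 1 mod 13
Result 1: 4 is a quadratic residue mod 13.
4^6 mod 13 = 1

1


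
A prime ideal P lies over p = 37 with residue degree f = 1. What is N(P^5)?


N(P^a) = p^(a*f)
= 37^(5*1)
= 37^5
= 69343957

69343957


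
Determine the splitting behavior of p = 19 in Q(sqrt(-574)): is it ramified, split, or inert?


K = Q(sqrt(-574)). Since d mod 4 = 2, disc(K) = -2296.
Check p | disc: -2296 mod 19 = 3.
p does not divide disc. Compute Legendre symbol (d/p):
15^((19-1)/2) mod 19 = -1
(d/p) = -1, so p is inert: (p) stays prime with e=1, f=2, g=1.
Therefore p is inert.

inert


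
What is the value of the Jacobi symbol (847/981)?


Compute (847/981) via quadratic reciprocity:
  reciprocity: (847/981) -> +(981/847)
  reduce: (134/847)
  pull out 2: (2/847) = +1  (since 847 mod 8 = 7)
  reciprocity: (67/847) -> -(847/67)
  reduce: (43/67)
  reciprocity: (43/67) -> -(67/43)
  reduce: (24/43)
  pull out 2: (2/43) = -1  (since 43 mod 8 = 3)
  pull out 2: (2/43) = -1  (since 43 mod 8 = 3)
  pull out 2: (2/43) = -1  (since 43 mod 8 = 3)
  reciprocity: (3/43) -> -(43/3)
  reduce: (1/3)
  (1/3) = 1
Product of signs = 1

1


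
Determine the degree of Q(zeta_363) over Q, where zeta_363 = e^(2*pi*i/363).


The degree equals Euler's totient phi(363).
363 = 3 * 11^2
phi(363) = 220

220


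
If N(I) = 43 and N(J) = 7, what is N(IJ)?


N(IJ) = N(I) * N(J)
= 43 * 7
= 301

301


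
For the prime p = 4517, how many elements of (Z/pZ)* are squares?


For prime p, the number of non-zero quadratic residues is (p-1)/2.
= (4517-1)/2
= 2258

2258


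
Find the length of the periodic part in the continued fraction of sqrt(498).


Run the CF algorithm for sqrt(498).
a_0 = floor(sqrt(498)) = 22; set m_0=0, q_0=1.
Recurrence: m' = q*a - m,  q' = (d - m'^2)/q,  a' = floor((a_0 + m')/q').
  step 1: m=22, q=14, a=3
  step 2: m=20, q=7, a=6
  step 3: m=22, q=2, a=22
  step 4: m=22, q=7, a=6
  step 5: m=20, q=14, a=3
  step 6: m=22, q=1, a=44
a_6 = 2*a_0 = 44, so the period closes here.
sqrt(498) = [22; 3, 6, 22, 6, 3, 44]
Period length = 6

6


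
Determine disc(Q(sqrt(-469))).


For K = Q(sqrt(d)) with d squarefree: disc(K) = d if d = 1 mod 4, and disc(K) = 4d if d = 2 or 3 mod 4.
Here d = -469, and d mod 4 = 3.
d = 3 mod 4, not 1 (O_K = Z[sqrt(d)]), so disc(K) = 4d = 4 * (-469) = -1876

-1876


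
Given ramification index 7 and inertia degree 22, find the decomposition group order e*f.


|D_P| = e * f
= 7 * 22
= 154

154


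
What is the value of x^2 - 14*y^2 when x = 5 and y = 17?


x^2 - d*y^2
= 5^2 - 14*17^2
= 25 - 4046
= -4021

-4021


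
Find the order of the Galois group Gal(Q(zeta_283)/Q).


|Gal(Q(zeta_283)/Q)| = phi(283)
= 282

282


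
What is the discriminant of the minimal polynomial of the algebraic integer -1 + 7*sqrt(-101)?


The element -1 + 7*sqrt(-101) has minimal polynomial:
x^2 + 2*x + 4950
Discriminant = (2)^2 - 4*(4950)
= 4 - 19800
= -19796

-19796


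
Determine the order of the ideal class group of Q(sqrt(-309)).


K = Q(sqrt(-309)). d mod 4 = 3, so D = disc(K) = 4d = -1236
h(K) equals the number of primitive reduced positive-definite forms (a, b, c) = a*x^2 + b*x*y + c*y^2 with b^2 - 4ac = D,
where reduced means |b| <= a <= c, with b >= 0 whenever |b| = a or a = c, and primitive means gcd(a, b, c) = 1.
Reduced forces 3a^2 <= |D| = 1236, so 1 <= a <= 20; b must have the parity of D, and c = (b^2 - D)/(4a) must be an integer >= a.
Enumerate a = 1..20, b in [-a, a]:
  a=1: (1, 0, 309)  [1]
  a=2: (2, 2, 155)  [1]
  a=3: (3, 0, 103)  [1]
  a=4: none
  a=5: (5, -2, 62), (5, 2, 62)  [2]
  a=6: (6, 6, 53)  [1]
  a=7..9: none
  a=10: (10, -2, 31), (10, 2, 31)  [2]
  a=11..12: none
  a=13: (13, -8, 25), (13, 8, 25)  [2]
  a=14: none
  a=15: (15, -12, 23), (15, 12, 23)  [2]
  a=16..20: none
Total reduced forms: 1 + 1 + 1 + 2 + 1 + 2 + 2 + 2 = 12
h = 12

12


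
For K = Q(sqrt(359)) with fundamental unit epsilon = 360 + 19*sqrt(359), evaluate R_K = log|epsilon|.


epsilon = 360 + 19*sqrt(359)
= 719.9986
R = ln(719.9986)
= 6.5792

6.5792


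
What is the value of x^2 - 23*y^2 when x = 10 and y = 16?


x^2 - d*y^2
= 10^2 - 23*16^2
= 100 - 5888
= -5788

-5788


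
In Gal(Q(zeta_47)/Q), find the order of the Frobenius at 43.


The Frobenius at p in Gal(Q(zeta_n)/Q) = (Z/nZ)* is the class of p, so its order is ord_47(43), the smallest k >= 1 with 43^k = 1 mod 47.
n = 47 = 47, phi(47) = 46; the order divides phi(n).
Divisors of 46: 1, 2, 23, 46
Repeated squaring mod 47: 43^1 = 43, 43^2 = 16, 43^4 = 21, 43^8 = 18, 43^16 = 42, 43^32 = 25
Test divisors in increasing order:
  k=1: 43^1 = 43 mod 47
  k=2: 43^2 = 16 mod 47
  k=23: 43^23 = 42 * 21 * 16 * 43 = 46 mod 47
  k=46: 43^46 = 25 * 18 * 21 * 16 = 1 mod 47  <- first divisor giving 1
Order = 46

46


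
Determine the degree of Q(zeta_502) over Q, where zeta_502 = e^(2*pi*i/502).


The degree equals Euler's totient phi(502).
502 = 2 * 251
phi(502) = 250

250


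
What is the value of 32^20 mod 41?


p = 41 is prime and the exponent is (p-1)/2 = 20, so by Euler's criterion 32^20 = (32/41) = +1 or -1 mod 41.
Compute by square-and-multiply:
  20 = 16 + 4 (binary 10100)
  Repeated squaring mod 41: 32^1 = 32, 32^2 = 40, 32^4 = 1, 32^8 = 1, 32^16 = 1
  32^20 = 32^16 * 32^4 = 1 * 1 mod 41
    1 * 1 = 1 = 1 mod 41
  32^20 = 1 mod 41
Result 1: 32 is a quadratic residue mod 41.
32^20 mod 41 = 1

1


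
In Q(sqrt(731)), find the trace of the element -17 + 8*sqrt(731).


Tr(a + b*sqrt(d)) = (a + b*sqrt(d)) + (a - b*sqrt(d)) = 2a
= 2 * (-17)
= -34

-34


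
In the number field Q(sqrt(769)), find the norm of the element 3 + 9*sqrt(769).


N(a + b*sqrt(d)) = a^2 - d*b^2
= (3)^2 - (769)*(9)^2
= 9 - 62289
= -62280

-62280


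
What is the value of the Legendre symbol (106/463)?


p = 463 is prime, so compute (106/463) with the reciprocity algorithm (Jacobi-symbol steps: pull out 2s via (2/n), flip via reciprocity, reduce):
  pull out 2: (2/463) = +1  (since 463 mod 8 = 7)
  reciprocity: (53/463) -> +(463/53)
  reduce: (39/53)
  reciprocity: (39/53) -> +(53/39)
  reduce: (14/39)
  pull out 2: (2/39) = +1  (since 39 mod 8 = 7)
  reciprocity: (7/39) -> -(39/7)
  reduce: (4/7)
  pull out 2: (2/7) = +1  (since 7 mod 8 = 7)
  pull out 2: (2/7) = +1  (since 7 mod 8 = 7)
  (1/7) = 1
Product of signs = -1
(106/463) = -1

-1


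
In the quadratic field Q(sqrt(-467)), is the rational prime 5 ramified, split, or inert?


K = Q(sqrt(-467)). Since d mod 4 = 1, disc(K) = -467.
Check p | disc: -467 mod 5 = 3.
p does not divide disc. Compute Legendre symbol (d/p):
3^((5-1)/2) mod 5 = -1
(d/p) = -1, so p is inert: (p) stays prime with e=1, f=2, g=1.
Therefore p is inert.

inert


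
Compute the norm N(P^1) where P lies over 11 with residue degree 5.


N(P^a) = p^(a*f)
= 11^(1*5)
= 11^5
= 161051

161051


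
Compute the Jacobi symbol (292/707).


Compute (292/707) via quadratic reciprocity:
  pull out 2: (2/707) = -1  (since 707 mod 8 = 3)
  pull out 2: (2/707) = -1  (since 707 mod 8 = 3)
  reciprocity: (73/707) -> +(707/73)
  reduce: (50/73)
  pull out 2: (2/73) = +1  (since 73 mod 8 = 1)
  reciprocity: (25/73) -> +(73/25)
  reduce: (23/25)
  reciprocity: (23/25) -> +(25/23)
  reduce: (2/23)
  pull out 2: (2/23) = +1  (since 23 mod 8 = 7)
  (1/23) = 1
Product of signs = 1

1


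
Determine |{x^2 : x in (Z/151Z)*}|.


For prime p, the number of non-zero quadratic residues is (p-1)/2.
= (151-1)/2
= 75

75


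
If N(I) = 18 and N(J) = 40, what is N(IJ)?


N(IJ) = N(I) * N(J)
= 18 * 40
= 720

720


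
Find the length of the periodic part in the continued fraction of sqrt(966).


Run the CF algorithm for sqrt(966).
a_0 = floor(sqrt(966)) = 31; set m_0=0, q_0=1.
Recurrence: m' = q*a - m,  q' = (d - m'^2)/q,  a' = floor((a_0 + m')/q').
  step 1: m=31, q=5, a=12
  step 2: m=29, q=25, a=2
  step 3: m=21, q=21, a=2
  step 4: m=21, q=25, a=2
  step 5: m=29, q=5, a=12
  step 6: m=31, q=1, a=62
a_6 = 2*a_0 = 62, so the period closes here.
sqrt(966) = [31; 12, 2, 2, 2, 12, 62]
Period length = 6

6


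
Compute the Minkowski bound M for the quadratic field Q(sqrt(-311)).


d = -311, d mod 4 = 1, so disc(K) = d = -311; |disc(K)| = 311
Imaginary quadratic field, so n = 2, s = r2 = 1, r1 = 0
M = (n!/n^n) * (4/pi)^s * sqrt(|disc(K)|) = (2!/2^2) * (4/pi)^1 * sqrt(311)
= 0.5 * 1.273240 * 17.635192
= 11.2269

11.2269


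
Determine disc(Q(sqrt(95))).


For K = Q(sqrt(d)) with d squarefree: disc(K) = d if d = 1 mod 4, and disc(K) = 4d if d = 2 or 3 mod 4.
Here d = 95, and d mod 4 = 3.
d = 3 mod 4, not 1 (O_K = Z[sqrt(d)]), so disc(K) = 4d = 4 * (95) = 380

380


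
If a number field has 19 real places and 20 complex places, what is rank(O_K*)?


By Dirichlet's unit theorem:
rank = r1 + r2 - 1
= 19 + 20 - 1
= 38

38


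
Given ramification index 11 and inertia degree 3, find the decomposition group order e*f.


|D_P| = e * f
= 11 * 3
= 33

33


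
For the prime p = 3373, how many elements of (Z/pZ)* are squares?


For prime p, the number of non-zero quadratic residues is (p-1)/2.
= (3373-1)/2
= 1686

1686


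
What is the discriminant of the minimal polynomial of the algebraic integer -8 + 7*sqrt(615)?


The element -8 + 7*sqrt(615) has minimal polynomial:
x^2 + 16*x - 30071
Discriminant = (16)^2 - 4*(-30071)
= 256 + 120284
= 120540

120540


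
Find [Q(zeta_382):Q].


The degree equals Euler's totient phi(382).
382 = 2 * 191
phi(382) = 190

190


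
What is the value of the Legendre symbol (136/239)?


p = 239 is prime, so compute (136/239) with the reciprocity algorithm (Jacobi-symbol steps: pull out 2s via (2/n), flip via reciprocity, reduce):
  pull out 2: (2/239) = +1  (since 239 mod 8 = 7)
  pull out 2: (2/239) = +1  (since 239 mod 8 = 7)
  pull out 2: (2/239) = +1  (since 239 mod 8 = 7)
  reciprocity: (17/239) -> +(239/17)
  reduce: (1/17)
  (1/17) = 1
Product of signs = 1
(136/239) = 1

1


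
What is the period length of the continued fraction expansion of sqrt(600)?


Run the CF algorithm for sqrt(600).
a_0 = floor(sqrt(600)) = 24; set m_0=0, q_0=1.
Recurrence: m' = q*a - m,  q' = (d - m'^2)/q,  a' = floor((a_0 + m')/q').
  step 1: m=24, q=24, a=2
  step 2: m=24, q=1, a=48
a_2 = 2*a_0 = 48, so the period closes here.
sqrt(600) = [24; 2, 48]
Period length = 2

2


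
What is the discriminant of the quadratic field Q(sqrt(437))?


For K = Q(sqrt(d)) with d squarefree: disc(K) = d if d = 1 mod 4, and disc(K) = 4d if d = 2 or 3 mod 4.
Here d = 437, and d mod 4 = 1.
d = 1 mod 4 (O_K = Z[(1+sqrt(d))/2]), so disc(K) = d = 437

437


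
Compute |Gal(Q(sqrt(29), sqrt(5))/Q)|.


The 2 square roots of distinct primes are multiplicatively independent over Q,
so [K:Q] = 2^2 and Gal(K/Q) is isomorphic to (Z/2Z)^2.
|Gal| = 2^2 = 4

4


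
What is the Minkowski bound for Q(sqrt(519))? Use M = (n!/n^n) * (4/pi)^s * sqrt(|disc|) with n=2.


d = 519, d mod 4 = 3, so disc(K) = 4d = 2076; |disc(K)| = 2076
Real quadratic field, so n = 2, s = r2 = 0, r1 = 2
M = (n!/n^n) * (4/pi)^s * sqrt(|disc(K)|) = (2!/2^2) * (4/pi)^0 * sqrt(2076)
= 0.5 * 1.000000 * 45.563143
= 22.7816

22.7816


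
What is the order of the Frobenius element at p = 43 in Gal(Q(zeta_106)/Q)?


The Frobenius at p in Gal(Q(zeta_n)/Q) = (Z/nZ)* is the class of p, so its order is ord_106(43), the smallest k >= 1 with 43^k = 1 mod 106.
n = 106 = 2 * 53, phi(106) = 52; the order divides phi(n).
Divisors of 52: 1, 2, 4, 13, 26, 52
Repeated squaring mod 106: 43^1 = 43, 43^2 = 47, 43^4 = 89, 43^8 = 77, 43^16 = 99, 43^32 = 49
Test divisors in increasing order:
  k=1: 43^1 = 43 mod 106
  k=2: 43^2 = 47 mod 106
  k=4: 43^4 = 89 mod 106
  k=13: 43^13 = 77 * 89 * 43 = 105 mod 106
  k=26: 43^26 = 99 * 77 * 47 = 1 mod 106  <- first divisor giving 1
Order = 26

26
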